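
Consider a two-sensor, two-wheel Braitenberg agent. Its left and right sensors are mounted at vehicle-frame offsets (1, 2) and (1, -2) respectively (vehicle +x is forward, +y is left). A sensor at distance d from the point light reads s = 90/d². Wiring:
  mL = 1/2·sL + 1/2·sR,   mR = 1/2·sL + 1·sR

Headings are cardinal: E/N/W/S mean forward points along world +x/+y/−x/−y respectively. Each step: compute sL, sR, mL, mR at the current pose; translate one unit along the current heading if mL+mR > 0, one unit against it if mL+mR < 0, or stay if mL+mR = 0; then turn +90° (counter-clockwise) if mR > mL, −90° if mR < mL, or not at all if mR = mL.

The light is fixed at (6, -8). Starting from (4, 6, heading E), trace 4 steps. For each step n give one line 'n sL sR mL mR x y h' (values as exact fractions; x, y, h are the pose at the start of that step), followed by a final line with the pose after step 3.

n=0: pose=(4,6,E); sL=90/257, sR=18/29; mL=3618/7453, mR=5931/7453; mL+mR=9549/7453 → advance +1; mR−mL=9/29 → turn +1·90°
n=1: pose=(5,6,N); sL=5/13, sR=45/113; mL=575/1469, mR=1735/2938; mL+mR=2885/2938 → advance +1; mR−mL=45/226 → turn +1·90°
n=2: pose=(5,7,W); sL=90/173, sR=90/293; mL=20970/50689, mR=28755/50689; mL+mR=49725/50689 → advance +1; mR−mL=45/293 → turn +1·90°
n=3: pose=(4,7,S); sL=45/98, sR=45/106; mL=2295/5194, mR=6795/10388; mL+mR=11385/10388 → advance +1; mR−mL=45/212 → turn +1·90°

0 90/257 18/29 3618/7453 5931/7453 4 6 E
1 5/13 45/113 575/1469 1735/2938 5 6 N
2 90/173 90/293 20970/50689 28755/50689 5 7 W
3 45/98 45/106 2295/5194 6795/10388 4 7 S
final 4 6 E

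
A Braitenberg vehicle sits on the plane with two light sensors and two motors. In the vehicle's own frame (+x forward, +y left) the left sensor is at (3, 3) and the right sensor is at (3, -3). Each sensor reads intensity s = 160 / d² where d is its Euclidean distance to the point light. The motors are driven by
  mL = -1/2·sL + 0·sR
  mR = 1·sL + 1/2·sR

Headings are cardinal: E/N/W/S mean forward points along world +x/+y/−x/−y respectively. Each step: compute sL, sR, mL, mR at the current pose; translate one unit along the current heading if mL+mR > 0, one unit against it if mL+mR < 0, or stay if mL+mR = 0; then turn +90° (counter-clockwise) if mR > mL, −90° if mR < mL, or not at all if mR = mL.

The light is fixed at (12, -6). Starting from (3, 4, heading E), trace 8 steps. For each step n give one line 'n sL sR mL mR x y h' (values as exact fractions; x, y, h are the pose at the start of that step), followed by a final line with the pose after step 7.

n=0: pose=(3,4,E); sL=32/41, sR=32/17; mL=-16/41, mR=1200/697; mL+mR=928/697 → advance +1; mR−mL=1472/697 → turn +1·90°
n=1: pose=(4,4,N); sL=16/29, sR=80/97; mL=-8/29, mR=2712/2813; mL+mR=1936/2813 → advance +1; mR−mL=3488/2813 → turn +1·90°
n=2: pose=(4,5,W); sL=32/37, sR=160/317; mL=-16/37, mR=13104/11729; mL+mR=8032/11729 → advance +1; mR−mL=18176/11729 → turn +1·90°
n=3: pose=(3,5,S); sL=8/5, sR=10/13; mL=-4/5, mR=129/65; mL+mR=77/65 → advance +1; mR−mL=181/65 → turn +1·90°
n=4: pose=(3,4,E); sL=32/41, sR=32/17; mL=-16/41, mR=1200/697; mL+mR=928/697 → advance +1; mR−mL=1472/697 → turn +1·90°
n=5: pose=(4,4,N); sL=16/29, sR=80/97; mL=-8/29, mR=2712/2813; mL+mR=1936/2813 → advance +1; mR−mL=3488/2813 → turn +1·90°
n=6: pose=(4,5,W); sL=32/37, sR=160/317; mL=-16/37, mR=13104/11729; mL+mR=8032/11729 → advance +1; mR−mL=18176/11729 → turn +1·90°
n=7: pose=(3,5,S); sL=8/5, sR=10/13; mL=-4/5, mR=129/65; mL+mR=77/65 → advance +1; mR−mL=181/65 → turn +1·90°

0 32/41 32/17 -16/41 1200/697 3 4 E
1 16/29 80/97 -8/29 2712/2813 4 4 N
2 32/37 160/317 -16/37 13104/11729 4 5 W
3 8/5 10/13 -4/5 129/65 3 5 S
4 32/41 32/17 -16/41 1200/697 3 4 E
5 16/29 80/97 -8/29 2712/2813 4 4 N
6 32/37 160/317 -16/37 13104/11729 4 5 W
7 8/5 10/13 -4/5 129/65 3 5 S
final 3 4 E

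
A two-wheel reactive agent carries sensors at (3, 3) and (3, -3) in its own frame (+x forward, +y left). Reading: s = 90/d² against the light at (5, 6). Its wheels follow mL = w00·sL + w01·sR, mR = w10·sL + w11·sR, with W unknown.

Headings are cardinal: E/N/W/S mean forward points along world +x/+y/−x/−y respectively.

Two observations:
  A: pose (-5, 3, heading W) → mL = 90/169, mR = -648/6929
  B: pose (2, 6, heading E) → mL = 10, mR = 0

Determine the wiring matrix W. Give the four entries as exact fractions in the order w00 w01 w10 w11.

0 1 1 -1

obs A: pose=(-5,3,W) → sL=18/41, sR=90/169, mL=90/169, mR=-648/6929
obs B: pose=(2,6,E) → sL=10, sR=10, mL=10, mR=0
sensor matrix S = [[18/41, 90/169], [10, 10]]; det S = -6480/6929
solve [mL_A; mL_B] = S·[w00; w01] and [mR_A; mR_B] = S·[w10; w11]:
  w00 = 0, w01 = 1, w10 = 1, w11 = -1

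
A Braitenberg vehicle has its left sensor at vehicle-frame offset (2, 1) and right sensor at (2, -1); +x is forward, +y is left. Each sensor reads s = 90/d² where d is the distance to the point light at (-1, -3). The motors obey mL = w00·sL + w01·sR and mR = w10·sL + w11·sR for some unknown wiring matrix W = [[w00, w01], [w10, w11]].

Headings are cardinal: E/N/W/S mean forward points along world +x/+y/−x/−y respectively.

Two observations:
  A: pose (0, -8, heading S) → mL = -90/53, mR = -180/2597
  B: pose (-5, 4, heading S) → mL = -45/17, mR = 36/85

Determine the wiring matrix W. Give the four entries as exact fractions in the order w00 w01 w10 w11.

obs A: pose=(0,-8,S) → sL=90/53, sR=90/49, mL=-90/53, mR=-180/2597
obs B: pose=(-5,4,S) → sL=45/17, sR=9/5, mL=-45/17, mR=36/85
sensor matrix S = [[90/53, 90/49], [45/17, 9/5]]; det S = -79704/44149
solve [mL_A; mL_B] = S·[w00; w01] and [mR_A; mR_B] = S·[w10; w11]:
  w00 = -1, w01 = 0, w10 = 1/2, w11 = -1/2

-1 0 1/2 -1/2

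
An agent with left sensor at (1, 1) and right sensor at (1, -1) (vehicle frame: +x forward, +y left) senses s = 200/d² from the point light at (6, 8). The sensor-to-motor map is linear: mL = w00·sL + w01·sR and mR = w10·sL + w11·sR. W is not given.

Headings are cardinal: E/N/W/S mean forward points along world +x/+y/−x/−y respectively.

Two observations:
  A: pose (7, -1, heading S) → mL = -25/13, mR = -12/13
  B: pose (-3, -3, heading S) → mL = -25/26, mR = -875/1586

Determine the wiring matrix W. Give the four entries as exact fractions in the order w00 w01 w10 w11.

obs A: pose=(7,-1,S) → sL=25/13, sR=2, mL=-25/13, mR=-12/13
obs B: pose=(-3,-3,S) → sL=25/26, sR=50/61, mL=-25/26, mR=-875/1586
sensor matrix S = [[25/13, 2], [25/26, 50/61]]; det S = -275/793
solve [mL_A; mL_B] = S·[w00; w01] and [mR_A; mR_B] = S·[w10; w11]:
  w00 = -1, w01 = 0, w10 = -1, w11 = 1/2

-1 0 -1 1/2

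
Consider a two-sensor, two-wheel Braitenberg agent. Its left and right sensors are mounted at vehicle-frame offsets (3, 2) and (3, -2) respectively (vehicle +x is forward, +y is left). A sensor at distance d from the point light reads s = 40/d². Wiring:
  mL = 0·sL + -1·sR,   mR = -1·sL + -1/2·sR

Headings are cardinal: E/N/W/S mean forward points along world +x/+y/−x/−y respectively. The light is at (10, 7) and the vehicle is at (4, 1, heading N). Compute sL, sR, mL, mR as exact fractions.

left sensor world pos  = (2, 4); dL² = 73
right sensor world pos = (6, 4); dR² = 25
sL = 40/73 = 40/73
sR = 40/25 = 8/5
mL = 0·sL + -1·sR = -8/5
mR = -1·sL + -1/2·sR = -492/365

40/73 8/5 -8/5 -492/365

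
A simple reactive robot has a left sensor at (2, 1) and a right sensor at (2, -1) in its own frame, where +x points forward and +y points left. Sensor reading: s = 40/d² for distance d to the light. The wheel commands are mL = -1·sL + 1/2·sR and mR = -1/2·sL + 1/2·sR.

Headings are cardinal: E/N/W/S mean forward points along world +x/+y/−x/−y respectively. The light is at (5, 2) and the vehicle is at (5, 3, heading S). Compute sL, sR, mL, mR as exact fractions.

left sensor world pos  = (6, 1); dL² = 2
right sensor world pos = (4, 1); dR² = 2
sL = 40/2 = 20
sR = 40/2 = 20
mL = -1·sL + 1/2·sR = -10
mR = -1/2·sL + 1/2·sR = 0

20 20 -10 0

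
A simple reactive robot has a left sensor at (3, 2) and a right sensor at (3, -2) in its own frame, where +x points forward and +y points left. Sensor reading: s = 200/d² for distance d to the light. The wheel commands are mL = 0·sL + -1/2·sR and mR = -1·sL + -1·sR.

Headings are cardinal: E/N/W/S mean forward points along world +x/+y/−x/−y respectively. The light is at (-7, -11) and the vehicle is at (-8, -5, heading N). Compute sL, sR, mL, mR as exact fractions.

left sensor world pos  = (-10, -2); dL² = 90
right sensor world pos = (-6, -2); dR² = 82
sL = 200/90 = 20/9
sR = 200/82 = 100/41
mL = 0·sL + -1/2·sR = -50/41
mR = -1·sL + -1·sR = -1720/369

20/9 100/41 -50/41 -1720/369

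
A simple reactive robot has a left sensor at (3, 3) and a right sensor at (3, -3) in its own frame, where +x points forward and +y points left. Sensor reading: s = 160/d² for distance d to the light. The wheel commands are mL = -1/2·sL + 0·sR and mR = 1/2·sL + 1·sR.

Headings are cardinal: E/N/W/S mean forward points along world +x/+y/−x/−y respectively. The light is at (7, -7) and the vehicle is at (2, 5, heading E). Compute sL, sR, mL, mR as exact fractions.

left sensor world pos  = (5, 8); dL² = 229
right sensor world pos = (5, 2); dR² = 85
sL = 160/229 = 160/229
sR = 160/85 = 32/17
mL = -1/2·sL + 0·sR = -80/229
mR = 1/2·sL + 1·sR = 8688/3893

160/229 32/17 -80/229 8688/3893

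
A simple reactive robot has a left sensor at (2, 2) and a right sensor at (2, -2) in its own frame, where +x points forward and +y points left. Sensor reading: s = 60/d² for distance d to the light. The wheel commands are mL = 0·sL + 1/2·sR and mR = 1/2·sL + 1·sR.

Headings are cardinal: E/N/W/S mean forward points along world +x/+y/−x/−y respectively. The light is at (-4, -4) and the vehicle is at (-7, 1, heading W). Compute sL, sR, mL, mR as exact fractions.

left sensor world pos  = (-9, -1); dL² = 34
right sensor world pos = (-9, 3); dR² = 74
sL = 60/34 = 30/17
sR = 60/74 = 30/37
mL = 0·sL + 1/2·sR = 15/37
mR = 1/2·sL + 1·sR = 1065/629

30/17 30/37 15/37 1065/629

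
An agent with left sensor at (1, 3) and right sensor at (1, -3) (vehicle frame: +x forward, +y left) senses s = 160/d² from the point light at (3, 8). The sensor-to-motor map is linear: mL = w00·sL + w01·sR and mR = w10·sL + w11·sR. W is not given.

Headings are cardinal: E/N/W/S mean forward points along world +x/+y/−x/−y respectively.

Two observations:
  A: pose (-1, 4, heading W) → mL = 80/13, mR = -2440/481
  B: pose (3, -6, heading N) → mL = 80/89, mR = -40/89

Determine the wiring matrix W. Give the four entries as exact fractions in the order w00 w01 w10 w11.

obs A: pose=(-1,4,W) → sL=80/37, sR=80/13, mL=80/13, mR=-2440/481
obs B: pose=(3,-6,N) → sL=80/89, sR=80/89, mL=80/89, mR=-40/89
sensor matrix S = [[80/37, 80/13], [80/89, 80/89]]; det S = -153600/42809
solve [mL_A; mL_B] = S·[w00; w01] and [mR_A; mR_B] = S·[w10; w11]:
  w00 = 0, w01 = 1, w10 = 1/2, w11 = -1

0 1 1/2 -1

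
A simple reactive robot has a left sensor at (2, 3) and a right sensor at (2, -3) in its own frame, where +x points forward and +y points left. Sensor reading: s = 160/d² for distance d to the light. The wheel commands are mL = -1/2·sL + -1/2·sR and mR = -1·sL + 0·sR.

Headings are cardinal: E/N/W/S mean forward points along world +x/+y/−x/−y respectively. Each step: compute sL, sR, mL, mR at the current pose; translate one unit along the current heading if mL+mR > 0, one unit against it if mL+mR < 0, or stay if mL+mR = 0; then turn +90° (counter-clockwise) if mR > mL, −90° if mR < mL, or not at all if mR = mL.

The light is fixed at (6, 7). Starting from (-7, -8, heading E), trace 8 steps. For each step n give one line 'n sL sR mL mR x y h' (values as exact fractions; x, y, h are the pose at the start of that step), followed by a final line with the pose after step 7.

n=0: pose=(-7,-8,E); sL=32/53, sR=32/89; mL=-2272/4717, mR=-32/53; mL+mR=-5120/4717 → advance -1; mR−mL=-576/4717 → turn -1·90°
n=1: pose=(-8,-8,S); sL=16/41, sR=80/289; mL=-3952/11849, mR=-16/41; mL+mR=-8576/11849 → advance -1; mR−mL=-672/11849 → turn -1·90°
n=2: pose=(-8,-7,W); sL=32/109, sR=160/377; mL=-14752/41093, mR=-32/109; mL+mR=-26816/41093 → advance -1; mR−mL=2688/41093 → turn +1·90°
n=3: pose=(-7,-7,S); sL=40/89, sR=5/16; mL=-1085/2848, mR=-40/89; mL+mR=-2365/2848 → advance -1; mR−mL=-195/2848 → turn -1·90°
n=4: pose=(-7,-6,W); sL=160/481, sR=32/65; mL=-992/2405, mR=-160/481; mL+mR=-1792/2405 → advance -1; mR−mL=192/2405 → turn +1·90°
n=5: pose=(-6,-6,S); sL=80/153, sR=16/45; mL=-112/255, mR=-80/153; mL+mR=-736/765 → advance -1; mR−mL=-64/765 → turn -1·90°
n=6: pose=(-6,-5,W); sL=160/421, sR=160/277; mL=-55840/116617, mR=-160/421; mL+mR=-100160/116617 → advance -1; mR−mL=11520/116617 → turn +1·90°
n=7: pose=(-5,-5,S); sL=8/13, sR=20/49; mL=-326/637, mR=-8/13; mL+mR=-718/637 → advance -1; mR−mL=-66/637 → turn -1·90°

0 32/53 32/89 -2272/4717 -32/53 -7 -8 E
1 16/41 80/289 -3952/11849 -16/41 -8 -8 S
2 32/109 160/377 -14752/41093 -32/109 -8 -7 W
3 40/89 5/16 -1085/2848 -40/89 -7 -7 S
4 160/481 32/65 -992/2405 -160/481 -7 -6 W
5 80/153 16/45 -112/255 -80/153 -6 -6 S
6 160/421 160/277 -55840/116617 -160/421 -6 -5 W
7 8/13 20/49 -326/637 -8/13 -5 -5 S
final -5 -4 W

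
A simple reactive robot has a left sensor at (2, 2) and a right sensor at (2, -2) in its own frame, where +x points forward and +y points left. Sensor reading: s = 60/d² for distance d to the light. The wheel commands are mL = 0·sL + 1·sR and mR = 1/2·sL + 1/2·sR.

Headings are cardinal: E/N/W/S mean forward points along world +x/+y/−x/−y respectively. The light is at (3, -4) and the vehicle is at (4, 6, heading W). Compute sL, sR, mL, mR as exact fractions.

left sensor world pos  = (2, 4); dL² = 65
right sensor world pos = (2, 8); dR² = 145
sL = 60/65 = 12/13
sR = 60/145 = 12/29
mL = 0·sL + 1·sR = 12/29
mR = 1/2·sL + 1/2·sR = 252/377

12/13 12/29 12/29 252/377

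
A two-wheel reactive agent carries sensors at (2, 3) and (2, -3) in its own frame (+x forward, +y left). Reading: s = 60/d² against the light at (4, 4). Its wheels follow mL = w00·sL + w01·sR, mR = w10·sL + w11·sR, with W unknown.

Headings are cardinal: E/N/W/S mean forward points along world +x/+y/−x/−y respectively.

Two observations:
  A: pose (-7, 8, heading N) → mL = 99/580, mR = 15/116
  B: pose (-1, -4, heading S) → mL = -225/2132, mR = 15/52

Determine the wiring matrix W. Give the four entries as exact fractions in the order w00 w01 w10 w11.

-1/2 1/2 1/2 0

obs A: pose=(-7,8,N) → sL=15/58, sR=3/5, mL=99/580, mR=15/116
obs B: pose=(-1,-4,S) → sL=15/26, sR=15/41, mL=-225/2132, mR=15/52
sensor matrix S = [[15/58, 3/5], [15/26, 15/41]]; det S = -3888/15457
solve [mL_A; mL_B] = S·[w00; w01] and [mR_A; mR_B] = S·[w10; w11]:
  w00 = -1/2, w01 = 1/2, w10 = 1/2, w11 = 0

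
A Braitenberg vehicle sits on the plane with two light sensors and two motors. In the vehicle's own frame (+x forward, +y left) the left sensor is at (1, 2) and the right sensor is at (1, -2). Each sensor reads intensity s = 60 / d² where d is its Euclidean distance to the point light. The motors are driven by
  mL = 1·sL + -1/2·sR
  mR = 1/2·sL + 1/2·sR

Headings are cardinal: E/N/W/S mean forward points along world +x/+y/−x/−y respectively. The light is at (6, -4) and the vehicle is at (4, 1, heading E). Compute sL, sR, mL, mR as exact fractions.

left sensor world pos  = (5, 3); dL² = 50
right sensor world pos = (5, -1); dR² = 10
sL = 60/50 = 6/5
sR = 60/10 = 6
mL = 1·sL + -1/2·sR = -9/5
mR = 1/2·sL + 1/2·sR = 18/5

6/5 6 -9/5 18/5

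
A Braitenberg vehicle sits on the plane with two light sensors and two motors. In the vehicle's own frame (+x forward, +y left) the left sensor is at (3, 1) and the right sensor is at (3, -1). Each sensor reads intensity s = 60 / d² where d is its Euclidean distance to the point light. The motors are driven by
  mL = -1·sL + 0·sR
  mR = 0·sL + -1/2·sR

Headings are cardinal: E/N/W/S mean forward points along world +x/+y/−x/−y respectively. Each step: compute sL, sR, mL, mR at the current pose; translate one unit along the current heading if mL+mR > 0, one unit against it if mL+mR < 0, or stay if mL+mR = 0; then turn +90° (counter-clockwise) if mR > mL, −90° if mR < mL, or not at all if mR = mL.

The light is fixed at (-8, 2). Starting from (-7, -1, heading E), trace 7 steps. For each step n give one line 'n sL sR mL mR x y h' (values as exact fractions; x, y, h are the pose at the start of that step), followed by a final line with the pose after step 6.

n=0: pose=(-7,-1,E); sL=3, sR=15/8; mL=-3, mR=-15/16; mL+mR=-63/16 → advance -1; mR−mL=33/16 → turn +1·90°
n=1: pose=(-8,-1,N); sL=60, sR=60; mL=-60, mR=-30; mL+mR=-90 → advance -1; mR−mL=30 → turn +1·90°
n=2: pose=(-8,-2,W); sL=30/17, sR=10/3; mL=-30/17, mR=-5/3; mL+mR=-175/51 → advance -1; mR−mL=5/51 → turn +1·90°
n=3: pose=(-7,-2,S); sL=60/53, sR=60/49; mL=-60/53, mR=-30/49; mL+mR=-4530/2597 → advance -1; mR−mL=1350/2597 → turn +1·90°
n=4: pose=(-7,-1,E); sL=3, sR=15/8; mL=-3, mR=-15/16; mL+mR=-63/16 → advance -1; mR−mL=33/16 → turn +1·90°
n=5: pose=(-8,-1,N); sL=60, sR=60; mL=-60, mR=-30; mL+mR=-90 → advance -1; mR−mL=30 → turn +1·90°
n=6: pose=(-8,-2,W); sL=30/17, sR=10/3; mL=-30/17, mR=-5/3; mL+mR=-175/51 → advance -1; mR−mL=5/51 → turn +1·90°

0 3 15/8 -3 -15/16 -7 -1 E
1 60 60 -60 -30 -8 -1 N
2 30/17 10/3 -30/17 -5/3 -8 -2 W
3 60/53 60/49 -60/53 -30/49 -7 -2 S
4 3 15/8 -3 -15/16 -7 -1 E
5 60 60 -60 -30 -8 -1 N
6 30/17 10/3 -30/17 -5/3 -8 -2 W
final -7 -2 S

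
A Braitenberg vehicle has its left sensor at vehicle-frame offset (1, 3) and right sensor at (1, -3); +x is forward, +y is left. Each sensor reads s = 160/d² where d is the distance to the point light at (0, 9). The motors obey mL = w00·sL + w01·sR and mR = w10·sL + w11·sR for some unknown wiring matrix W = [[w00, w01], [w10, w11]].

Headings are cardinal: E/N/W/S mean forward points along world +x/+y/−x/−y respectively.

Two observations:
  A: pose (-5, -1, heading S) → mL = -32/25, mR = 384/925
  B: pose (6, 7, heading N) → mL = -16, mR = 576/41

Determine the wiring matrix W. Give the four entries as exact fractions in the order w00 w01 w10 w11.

obs A: pose=(-5,-1,S) → sL=32/25, sR=32/37, mL=-32/25, mR=384/925
obs B: pose=(6,7,N) → sL=16, sR=80/41, mL=-16, mR=576/41
sensor matrix S = [[32/25, 32/37], [16, 80/41]]; det S = -86016/7585
solve [mL_A; mL_B] = S·[w00; w01] and [mR_A; mR_B] = S·[w10; w11]:
  w00 = -1, w01 = 0, w10 = 1, w11 = -1

-1 0 1 -1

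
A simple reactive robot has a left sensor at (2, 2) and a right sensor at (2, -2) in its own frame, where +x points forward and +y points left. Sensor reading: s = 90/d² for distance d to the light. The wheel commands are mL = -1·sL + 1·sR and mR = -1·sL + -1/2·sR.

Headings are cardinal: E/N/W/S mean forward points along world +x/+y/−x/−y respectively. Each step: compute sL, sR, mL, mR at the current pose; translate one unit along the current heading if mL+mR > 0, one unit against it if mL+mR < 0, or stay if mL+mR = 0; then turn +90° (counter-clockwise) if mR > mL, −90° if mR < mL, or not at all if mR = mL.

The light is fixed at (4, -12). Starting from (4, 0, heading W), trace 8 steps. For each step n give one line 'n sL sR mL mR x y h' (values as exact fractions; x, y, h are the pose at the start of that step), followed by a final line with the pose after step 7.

n=0: pose=(4,0,W); sL=45/52, sR=9/20; mL=-27/65, mR=-567/520; mL+mR=-783/520 → advance -1; mR−mL=-27/40 → turn -1·90°
n=1: pose=(5,0,N); sL=90/197, sR=18/41; mL=-144/8077, mR=-5463/8077; mL+mR=-5607/8077 → advance -1; mR−mL=-27/41 → turn -1·90°
n=2: pose=(5,-1,E); sL=45/89, sR=1; mL=44/89, mR=-179/178; mL+mR=-91/178 → advance -1; mR−mL=-3/2 → turn -1·90°
n=3: pose=(4,-1,S); sL=18/17, sR=18/17; mL=0, mR=-27/17; mL+mR=-27/17 → advance -1; mR−mL=-27/17 → turn -1·90°
n=4: pose=(4,0,W); sL=45/52, sR=9/20; mL=-27/65, mR=-567/520; mL+mR=-783/520 → advance -1; mR−mL=-27/40 → turn -1·90°
n=5: pose=(5,0,N); sL=90/197, sR=18/41; mL=-144/8077, mR=-5463/8077; mL+mR=-5607/8077 → advance -1; mR−mL=-27/41 → turn -1·90°
n=6: pose=(5,-1,E); sL=45/89, sR=1; mL=44/89, mR=-179/178; mL+mR=-91/178 → advance -1; mR−mL=-3/2 → turn -1·90°
n=7: pose=(4,-1,S); sL=18/17, sR=18/17; mL=0, mR=-27/17; mL+mR=-27/17 → advance -1; mR−mL=-27/17 → turn -1·90°

0 45/52 9/20 -27/65 -567/520 4 0 W
1 90/197 18/41 -144/8077 -5463/8077 5 0 N
2 45/89 1 44/89 -179/178 5 -1 E
3 18/17 18/17 0 -27/17 4 -1 S
4 45/52 9/20 -27/65 -567/520 4 0 W
5 90/197 18/41 -144/8077 -5463/8077 5 0 N
6 45/89 1 44/89 -179/178 5 -1 E
7 18/17 18/17 0 -27/17 4 -1 S
final 4 0 W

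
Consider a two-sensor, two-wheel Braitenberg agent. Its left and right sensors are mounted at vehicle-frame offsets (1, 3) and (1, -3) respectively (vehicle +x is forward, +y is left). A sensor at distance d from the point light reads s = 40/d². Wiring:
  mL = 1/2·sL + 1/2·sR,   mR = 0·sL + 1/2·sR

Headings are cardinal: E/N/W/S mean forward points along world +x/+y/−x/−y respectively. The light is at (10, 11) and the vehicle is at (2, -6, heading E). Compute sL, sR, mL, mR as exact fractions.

8/49 40/449 2776/22001 20/449

left sensor world pos  = (3, -3); dL² = 245
right sensor world pos = (3, -9); dR² = 449
sL = 40/245 = 8/49
sR = 40/449 = 40/449
mL = 1/2·sL + 1/2·sR = 2776/22001
mR = 0·sL + 1/2·sR = 20/449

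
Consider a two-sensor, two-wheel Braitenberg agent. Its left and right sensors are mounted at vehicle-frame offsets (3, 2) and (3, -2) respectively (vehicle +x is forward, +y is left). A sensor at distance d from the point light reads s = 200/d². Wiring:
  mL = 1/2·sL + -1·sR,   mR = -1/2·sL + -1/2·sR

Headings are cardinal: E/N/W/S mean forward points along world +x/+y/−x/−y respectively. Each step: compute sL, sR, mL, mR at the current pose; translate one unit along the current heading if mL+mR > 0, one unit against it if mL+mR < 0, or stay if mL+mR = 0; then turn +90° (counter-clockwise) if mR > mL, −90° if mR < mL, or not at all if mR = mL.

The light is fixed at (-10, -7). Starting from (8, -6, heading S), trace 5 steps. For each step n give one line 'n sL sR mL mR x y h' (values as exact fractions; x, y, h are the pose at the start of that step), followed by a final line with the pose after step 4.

n=0: pose=(8,-6,S); sL=50/101, sR=10/13; mL=-685/1313, mR=-830/1313; mL+mR=-15/13 → advance -1; mR−mL=-145/1313 → turn -1·90°
n=1: pose=(8,-5,W); sL=8/9, sR=200/241; mL=-836/2169, mR=-1864/2169; mL+mR=-300/241 → advance -1; mR−mL=-1028/2169 → turn -1·90°
n=2: pose=(9,-5,N); sL=100/157, sR=100/233; mL=-4050/36581, mR=-19500/36581; mL+mR=-150/233 → advance -1; mR−mL=-15450/36581 → turn -1·90°
n=3: pose=(9,-6,E); sL=200/493, sR=40/97; mL=-10020/47821, mR=-19560/47821; mL+mR=-60/97 → advance -1; mR−mL=-9540/47821 → turn -1·90°
n=4: pose=(8,-6,S); sL=50/101, sR=10/13; mL=-685/1313, mR=-830/1313; mL+mR=-15/13 → advance -1; mR−mL=-145/1313 → turn -1·90°

0 50/101 10/13 -685/1313 -830/1313 8 -6 S
1 8/9 200/241 -836/2169 -1864/2169 8 -5 W
2 100/157 100/233 -4050/36581 -19500/36581 9 -5 N
3 200/493 40/97 -10020/47821 -19560/47821 9 -6 E
4 50/101 10/13 -685/1313 -830/1313 8 -6 S
final 8 -5 W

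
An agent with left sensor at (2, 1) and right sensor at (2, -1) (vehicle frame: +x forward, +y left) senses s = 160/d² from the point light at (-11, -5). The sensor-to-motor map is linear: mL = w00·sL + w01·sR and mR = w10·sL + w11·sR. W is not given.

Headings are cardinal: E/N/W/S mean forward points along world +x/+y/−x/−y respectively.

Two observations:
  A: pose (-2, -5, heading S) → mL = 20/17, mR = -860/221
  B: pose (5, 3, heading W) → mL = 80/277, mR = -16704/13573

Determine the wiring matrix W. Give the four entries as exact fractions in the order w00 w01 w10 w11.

0 1/2 -1 -1

obs A: pose=(-2,-5,S) → sL=20/13, sR=40/17, mL=20/17, mR=-860/221
obs B: pose=(5,3,W) → sL=32/49, sR=160/277, mL=80/277, mR=-16704/13573
sensor matrix S = [[20/13, 40/17], [32/49, 160/277]]; det S = -1943680/2999633
solve [mL_A; mL_B] = S·[w00; w01] and [mR_A; mR_B] = S·[w10; w11]:
  w00 = 0, w01 = 1/2, w10 = -1, w11 = -1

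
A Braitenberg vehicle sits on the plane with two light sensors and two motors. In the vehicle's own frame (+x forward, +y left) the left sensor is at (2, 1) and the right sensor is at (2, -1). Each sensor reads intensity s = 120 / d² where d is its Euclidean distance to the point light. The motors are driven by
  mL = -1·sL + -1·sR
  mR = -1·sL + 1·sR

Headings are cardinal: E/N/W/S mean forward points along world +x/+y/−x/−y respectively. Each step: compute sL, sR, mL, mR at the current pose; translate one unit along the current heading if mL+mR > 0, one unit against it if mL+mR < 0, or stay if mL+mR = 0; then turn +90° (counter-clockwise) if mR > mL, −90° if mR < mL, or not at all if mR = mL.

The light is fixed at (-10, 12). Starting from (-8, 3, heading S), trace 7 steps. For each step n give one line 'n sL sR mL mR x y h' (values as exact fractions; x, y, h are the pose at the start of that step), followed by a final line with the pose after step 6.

0 12/13 60/61 -1512/793 48/793 -8 3 S
1 24/13 120/97 -3888/1261 -768/1261 -8 4 E
2 10/3 3 -19/3 -1/3 -9 4 N
3 120/101 24/13 -3984/1313 864/1313 -9 3 W
4 12/13 60/61 -1512/793 48/793 -8 3 S
5 24/13 120/97 -3888/1261 -768/1261 -8 4 E
6 10/3 3 -19/3 -1/3 -9 4 N
final -9 3 W

n=0: pose=(-8,3,S); sL=12/13, sR=60/61; mL=-1512/793, mR=48/793; mL+mR=-24/13 → advance -1; mR−mL=120/61 → turn +1·90°
n=1: pose=(-8,4,E); sL=24/13, sR=120/97; mL=-3888/1261, mR=-768/1261; mL+mR=-48/13 → advance -1; mR−mL=240/97 → turn +1·90°
n=2: pose=(-9,4,N); sL=10/3, sR=3; mL=-19/3, mR=-1/3; mL+mR=-20/3 → advance -1; mR−mL=6 → turn +1·90°
n=3: pose=(-9,3,W); sL=120/101, sR=24/13; mL=-3984/1313, mR=864/1313; mL+mR=-240/101 → advance -1; mR−mL=48/13 → turn +1·90°
n=4: pose=(-8,3,S); sL=12/13, sR=60/61; mL=-1512/793, mR=48/793; mL+mR=-24/13 → advance -1; mR−mL=120/61 → turn +1·90°
n=5: pose=(-8,4,E); sL=24/13, sR=120/97; mL=-3888/1261, mR=-768/1261; mL+mR=-48/13 → advance -1; mR−mL=240/97 → turn +1·90°
n=6: pose=(-9,4,N); sL=10/3, sR=3; mL=-19/3, mR=-1/3; mL+mR=-20/3 → advance -1; mR−mL=6 → turn +1·90°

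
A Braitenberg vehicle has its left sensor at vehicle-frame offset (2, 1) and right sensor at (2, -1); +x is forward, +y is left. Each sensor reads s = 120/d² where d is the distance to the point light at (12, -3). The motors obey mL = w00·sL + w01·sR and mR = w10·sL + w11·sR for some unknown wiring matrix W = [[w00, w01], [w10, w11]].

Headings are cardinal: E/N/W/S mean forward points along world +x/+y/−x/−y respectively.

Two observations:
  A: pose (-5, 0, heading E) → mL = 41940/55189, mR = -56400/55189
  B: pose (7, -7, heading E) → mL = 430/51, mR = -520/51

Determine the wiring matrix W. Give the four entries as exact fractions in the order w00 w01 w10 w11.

1 1/2 -1 -1

obs A: pose=(-5,0,E) → sL=120/241, sR=120/229, mL=41940/55189, mR=-56400/55189
obs B: pose=(7,-7,E) → sL=20/3, sR=60/17, mL=430/51, mR=-520/51
sensor matrix S = [[120/241, 120/229], [20/3, 60/17]]; det S = -1628800/938213
solve [mL_A; mL_B] = S·[w00; w01] and [mR_A; mR_B] = S·[w10; w11]:
  w00 = 1, w01 = 1/2, w10 = -1, w11 = -1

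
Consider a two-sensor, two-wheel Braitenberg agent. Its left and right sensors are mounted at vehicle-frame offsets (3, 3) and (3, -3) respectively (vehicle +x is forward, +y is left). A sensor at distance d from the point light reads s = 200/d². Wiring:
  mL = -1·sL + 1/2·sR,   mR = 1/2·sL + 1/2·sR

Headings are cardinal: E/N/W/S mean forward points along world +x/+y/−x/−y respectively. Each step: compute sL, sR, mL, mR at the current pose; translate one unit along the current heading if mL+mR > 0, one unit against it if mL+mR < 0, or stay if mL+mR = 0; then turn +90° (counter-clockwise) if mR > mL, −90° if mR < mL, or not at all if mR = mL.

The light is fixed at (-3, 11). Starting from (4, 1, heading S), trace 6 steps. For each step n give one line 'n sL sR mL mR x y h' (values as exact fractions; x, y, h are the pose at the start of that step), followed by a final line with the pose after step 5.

0 200/269 40/37 -2020/9953 9080/9953 4 1 S
1 50/41 25/37 -2675/3034 2875/3034 4 0 E
2 200/89 40/37 -5620/3293 5480/3293 5 0 N
3 4/5 100/53 38/265 356/265 5 -1 W
4 8/13 200/241 -628/3133 2264/3133 4 -1 S
5 1 50/89 -64/89 139/178 4 -2 E
final 5 -2 N

n=0: pose=(4,1,S); sL=200/269, sR=40/37; mL=-2020/9953, mR=9080/9953; mL+mR=7060/9953 → advance +1; mR−mL=300/269 → turn +1·90°
n=1: pose=(4,0,E); sL=50/41, sR=25/37; mL=-2675/3034, mR=2875/3034; mL+mR=100/1517 → advance +1; mR−mL=75/41 → turn +1·90°
n=2: pose=(5,0,N); sL=200/89, sR=40/37; mL=-5620/3293, mR=5480/3293; mL+mR=-140/3293 → advance -1; mR−mL=300/89 → turn +1·90°
n=3: pose=(5,-1,W); sL=4/5, sR=100/53; mL=38/265, mR=356/265; mL+mR=394/265 → advance +1; mR−mL=6/5 → turn +1·90°
n=4: pose=(4,-1,S); sL=8/13, sR=200/241; mL=-628/3133, mR=2264/3133; mL+mR=1636/3133 → advance +1; mR−mL=12/13 → turn +1·90°
n=5: pose=(4,-2,E); sL=1, sR=50/89; mL=-64/89, mR=139/178; mL+mR=11/178 → advance +1; mR−mL=3/2 → turn +1·90°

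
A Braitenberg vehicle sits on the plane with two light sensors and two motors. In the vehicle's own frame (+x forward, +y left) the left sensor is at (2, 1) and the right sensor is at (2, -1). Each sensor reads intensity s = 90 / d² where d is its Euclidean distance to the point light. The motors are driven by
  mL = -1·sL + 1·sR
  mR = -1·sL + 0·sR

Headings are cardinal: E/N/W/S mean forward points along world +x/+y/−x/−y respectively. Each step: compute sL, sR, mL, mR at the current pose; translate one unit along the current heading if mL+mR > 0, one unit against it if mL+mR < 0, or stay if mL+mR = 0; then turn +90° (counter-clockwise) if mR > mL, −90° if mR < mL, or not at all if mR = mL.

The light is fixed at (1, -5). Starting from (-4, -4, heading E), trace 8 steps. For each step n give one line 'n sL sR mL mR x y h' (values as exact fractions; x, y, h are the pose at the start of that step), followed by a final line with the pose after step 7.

0 90/13 10 40/13 -90/13 -4 -4 E
1 45/13 9/5 -108/65 -45/13 -5 -4 S
2 18/13 90/73 -144/949 -18/13 -5 -3 W
3 45/26 45/16 225/208 -45/26 -4 -3 N
4 90/13 10 40/13 -90/13 -4 -4 E
5 45/13 9/5 -108/65 -45/13 -5 -4 S
6 18/13 90/73 -144/949 -18/13 -5 -3 W
7 45/26 45/16 225/208 -45/26 -4 -3 N
final -4 -4 E

n=0: pose=(-4,-4,E); sL=90/13, sR=10; mL=40/13, mR=-90/13; mL+mR=-50/13 → advance -1; mR−mL=-10 → turn -1·90°
n=1: pose=(-5,-4,S); sL=45/13, sR=9/5; mL=-108/65, mR=-45/13; mL+mR=-333/65 → advance -1; mR−mL=-9/5 → turn -1·90°
n=2: pose=(-5,-3,W); sL=18/13, sR=90/73; mL=-144/949, mR=-18/13; mL+mR=-1458/949 → advance -1; mR−mL=-90/73 → turn -1·90°
n=3: pose=(-4,-3,N); sL=45/26, sR=45/16; mL=225/208, mR=-45/26; mL+mR=-135/208 → advance -1; mR−mL=-45/16 → turn -1·90°
n=4: pose=(-4,-4,E); sL=90/13, sR=10; mL=40/13, mR=-90/13; mL+mR=-50/13 → advance -1; mR−mL=-10 → turn -1·90°
n=5: pose=(-5,-4,S); sL=45/13, sR=9/5; mL=-108/65, mR=-45/13; mL+mR=-333/65 → advance -1; mR−mL=-9/5 → turn -1·90°
n=6: pose=(-5,-3,W); sL=18/13, sR=90/73; mL=-144/949, mR=-18/13; mL+mR=-1458/949 → advance -1; mR−mL=-90/73 → turn -1·90°
n=7: pose=(-4,-3,N); sL=45/26, sR=45/16; mL=225/208, mR=-45/26; mL+mR=-135/208 → advance -1; mR−mL=-45/16 → turn -1·90°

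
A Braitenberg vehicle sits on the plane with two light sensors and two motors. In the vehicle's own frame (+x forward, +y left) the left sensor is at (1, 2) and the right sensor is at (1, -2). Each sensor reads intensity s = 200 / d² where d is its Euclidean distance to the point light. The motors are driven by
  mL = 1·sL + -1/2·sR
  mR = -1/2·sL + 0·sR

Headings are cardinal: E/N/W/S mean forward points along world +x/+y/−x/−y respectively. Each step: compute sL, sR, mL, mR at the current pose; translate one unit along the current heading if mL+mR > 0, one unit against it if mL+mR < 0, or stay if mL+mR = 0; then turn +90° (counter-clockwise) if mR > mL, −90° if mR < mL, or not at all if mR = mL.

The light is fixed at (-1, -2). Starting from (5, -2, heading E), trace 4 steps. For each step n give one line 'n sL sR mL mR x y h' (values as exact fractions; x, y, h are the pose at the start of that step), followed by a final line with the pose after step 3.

n=0: pose=(5,-2,E); sL=200/53, sR=200/53; mL=100/53, mR=-100/53; mL+mR=0 → advance +0; mR−mL=-200/53 → turn -1·90°
n=1: pose=(5,-2,S); sL=40/13, sR=200/17; mL=-620/221, mR=-20/13; mL+mR=-960/221 → advance -1; mR−mL=280/221 → turn +1·90°
n=2: pose=(5,-1,E); sL=100/29, sR=4; mL=42/29, mR=-50/29; mL+mR=-8/29 → advance -1; mR−mL=-92/29 → turn -1·90°
n=3: pose=(4,-1,S); sL=200/49, sR=200/9; mL=-3100/441, mR=-100/49; mL+mR=-4000/441 → advance -1; mR−mL=2200/441 → turn +1·90°

0 200/53 200/53 100/53 -100/53 5 -2 E
1 40/13 200/17 -620/221 -20/13 5 -2 S
2 100/29 4 42/29 -50/29 5 -1 E
3 200/49 200/9 -3100/441 -100/49 4 -1 S
final 4 0 E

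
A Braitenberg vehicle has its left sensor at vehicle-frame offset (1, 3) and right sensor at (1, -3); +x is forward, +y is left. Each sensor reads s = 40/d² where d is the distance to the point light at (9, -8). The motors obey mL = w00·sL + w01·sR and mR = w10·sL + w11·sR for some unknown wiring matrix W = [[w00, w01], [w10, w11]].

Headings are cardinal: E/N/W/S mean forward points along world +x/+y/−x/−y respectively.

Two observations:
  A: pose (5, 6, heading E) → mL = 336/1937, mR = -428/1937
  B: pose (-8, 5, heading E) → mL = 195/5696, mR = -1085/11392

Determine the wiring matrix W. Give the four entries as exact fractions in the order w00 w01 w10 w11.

-1 1 -1/2 -1/2

obs A: pose=(5,6,E) → sL=20/149, sR=4/13, mL=336/1937, mR=-428/1937
obs B: pose=(-8,5,E) → sL=5/64, sR=10/89, mL=195/5696, mR=-1085/11392
sensor matrix S = [[20/149, 4/13], [5/64, 10/89]]; det S = -24705/2758288
solve [mL_A; mL_B] = S·[w00; w01] and [mR_A; mR_B] = S·[w10; w11]:
  w00 = -1, w01 = 1, w10 = -1/2, w11 = -1/2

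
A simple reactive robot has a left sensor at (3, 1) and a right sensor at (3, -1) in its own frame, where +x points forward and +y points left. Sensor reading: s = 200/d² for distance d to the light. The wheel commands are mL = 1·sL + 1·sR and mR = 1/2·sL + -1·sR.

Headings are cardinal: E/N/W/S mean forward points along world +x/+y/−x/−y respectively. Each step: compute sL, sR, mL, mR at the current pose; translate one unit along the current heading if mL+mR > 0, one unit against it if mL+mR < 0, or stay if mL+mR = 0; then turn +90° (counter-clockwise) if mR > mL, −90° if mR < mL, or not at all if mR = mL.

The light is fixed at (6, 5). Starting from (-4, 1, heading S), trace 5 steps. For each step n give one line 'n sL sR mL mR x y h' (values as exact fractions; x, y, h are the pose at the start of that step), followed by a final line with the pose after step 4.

0 20/13 20/17 600/221 -90/221 -4 1 S
1 40/41 40/37 3120/1517 -900/1517 -4 0 W
2 50/37 25/13 1575/481 -600/481 -5 0 N
3 200/73 200/89 32400/6497 -5700/6497 -5 1 E
4 20/13 20/17 600/221 -90/221 -4 1 S
final -4 0 W

n=0: pose=(-4,1,S); sL=20/13, sR=20/17; mL=600/221, mR=-90/221; mL+mR=30/13 → advance +1; mR−mL=-690/221 → turn -1·90°
n=1: pose=(-4,0,W); sL=40/41, sR=40/37; mL=3120/1517, mR=-900/1517; mL+mR=60/41 → advance +1; mR−mL=-4020/1517 → turn -1·90°
n=2: pose=(-5,0,N); sL=50/37, sR=25/13; mL=1575/481, mR=-600/481; mL+mR=75/37 → advance +1; mR−mL=-2175/481 → turn -1·90°
n=3: pose=(-5,1,E); sL=200/73, sR=200/89; mL=32400/6497, mR=-5700/6497; mL+mR=300/73 → advance +1; mR−mL=-38100/6497 → turn -1·90°
n=4: pose=(-4,1,S); sL=20/13, sR=20/17; mL=600/221, mR=-90/221; mL+mR=30/13 → advance +1; mR−mL=-690/221 → turn -1·90°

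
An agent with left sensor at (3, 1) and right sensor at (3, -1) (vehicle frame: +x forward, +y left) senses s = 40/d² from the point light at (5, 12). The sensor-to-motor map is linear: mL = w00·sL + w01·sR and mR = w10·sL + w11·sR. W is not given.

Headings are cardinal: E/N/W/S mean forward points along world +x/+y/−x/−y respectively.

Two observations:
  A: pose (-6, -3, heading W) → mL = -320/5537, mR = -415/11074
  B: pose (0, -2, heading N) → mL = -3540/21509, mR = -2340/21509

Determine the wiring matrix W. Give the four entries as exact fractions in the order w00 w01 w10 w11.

1/2 -1 -1 1/2

obs A: pose=(-6,-3,W) → sL=10/113, sR=5/49, mL=-320/5537, mR=-415/11074
obs B: pose=(0,-2,N) → sL=40/157, sR=40/137, mL=-3540/21509, mR=-2340/21509
sensor matrix S = [[10/113, 5/49], [40/157, 40/137]]; det S = -19000/119095333
solve [mL_A; mL_B] = S·[w00; w01] and [mR_A; mR_B] = S·[w10; w11]:
  w00 = 1/2, w01 = -1, w10 = -1, w11 = 1/2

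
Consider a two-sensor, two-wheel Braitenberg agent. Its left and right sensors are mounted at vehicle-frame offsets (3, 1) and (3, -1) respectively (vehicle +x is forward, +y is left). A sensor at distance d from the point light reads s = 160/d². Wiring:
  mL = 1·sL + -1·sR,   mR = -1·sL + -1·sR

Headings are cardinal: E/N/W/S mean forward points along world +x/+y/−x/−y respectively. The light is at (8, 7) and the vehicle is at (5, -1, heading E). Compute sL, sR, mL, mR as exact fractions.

left sensor world pos  = (8, 0); dL² = 49
right sensor world pos = (8, -2); dR² = 81
sL = 160/49 = 160/49
sR = 160/81 = 160/81
mL = 1·sL + -1·sR = 5120/3969
mR = -1·sL + -1·sR = -20800/3969

160/49 160/81 5120/3969 -20800/3969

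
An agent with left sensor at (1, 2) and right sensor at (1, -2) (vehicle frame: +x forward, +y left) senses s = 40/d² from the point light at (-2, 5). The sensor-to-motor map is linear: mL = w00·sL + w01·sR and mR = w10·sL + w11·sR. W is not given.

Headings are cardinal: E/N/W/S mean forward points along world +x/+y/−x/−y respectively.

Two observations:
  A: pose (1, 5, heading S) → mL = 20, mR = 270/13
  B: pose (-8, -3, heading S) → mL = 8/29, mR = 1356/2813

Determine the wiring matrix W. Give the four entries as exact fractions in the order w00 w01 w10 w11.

obs A: pose=(1,5,S) → sL=20/13, sR=20, mL=20, mR=270/13
obs B: pose=(-8,-3,S) → sL=40/97, sR=8/29, mL=8/29, mR=1356/2813
sensor matrix S = [[20/13, 20], [40/97, 8/29]]; det S = -286080/36569
solve [mL_A; mL_B] = S·[w00; w01] and [mR_A; mR_B] = S·[w10; w11]:
  w00 = 0, w01 = 1, w10 = 1/2, w11 = 1

0 1 1/2 1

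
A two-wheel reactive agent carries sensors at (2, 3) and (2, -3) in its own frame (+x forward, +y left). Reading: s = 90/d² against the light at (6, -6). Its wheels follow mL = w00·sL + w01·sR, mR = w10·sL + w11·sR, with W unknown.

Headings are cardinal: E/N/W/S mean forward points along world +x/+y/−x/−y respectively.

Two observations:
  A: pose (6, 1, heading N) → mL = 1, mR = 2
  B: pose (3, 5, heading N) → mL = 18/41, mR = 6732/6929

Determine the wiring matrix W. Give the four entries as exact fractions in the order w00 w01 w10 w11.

obs A: pose=(6,1,N) → sL=1, sR=1, mL=1, mR=2
obs B: pose=(3,5,N) → sL=18/41, sR=90/169, mL=18/41, mR=6732/6929
sensor matrix S = [[1, 1], [18/41, 90/169]]; det S = 648/6929
solve [mL_A; mL_B] = S·[w00; w01] and [mR_A; mR_B] = S·[w10; w11]:
  w00 = 1, w01 = 0, w10 = 1, w11 = 1

1 0 1 1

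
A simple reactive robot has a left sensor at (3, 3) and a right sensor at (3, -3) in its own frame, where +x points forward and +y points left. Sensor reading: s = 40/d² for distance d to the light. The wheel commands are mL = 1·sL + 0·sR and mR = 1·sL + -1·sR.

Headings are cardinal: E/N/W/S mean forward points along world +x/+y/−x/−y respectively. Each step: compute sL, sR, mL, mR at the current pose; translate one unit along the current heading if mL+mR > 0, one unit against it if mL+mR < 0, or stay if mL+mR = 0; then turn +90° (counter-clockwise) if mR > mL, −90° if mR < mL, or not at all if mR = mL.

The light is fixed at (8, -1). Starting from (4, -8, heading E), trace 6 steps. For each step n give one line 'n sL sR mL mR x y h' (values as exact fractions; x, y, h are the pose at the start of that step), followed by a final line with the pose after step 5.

n=0: pose=(4,-8,E); sL=40/17, sR=40/101; mL=40/17, mR=3360/1717; mL+mR=7400/1717 → advance +1; mR−mL=-40/101 → turn -1·90°
n=1: pose=(5,-8,S); sL=2/5, sR=5/17; mL=2/5, mR=9/85; mL+mR=43/85 → advance +1; mR−mL=-5/17 → turn -1·90°
n=2: pose=(5,-9,W); sL=40/157, sR=40/61; mL=40/157, mR=-3840/9577; mL+mR=-1400/9577 → advance -1; mR−mL=-40/61 → turn -1·90°
n=3: pose=(6,-9,N); sL=4/5, sR=20/13; mL=4/5, mR=-48/65; mL+mR=4/65 → advance +1; mR−mL=-20/13 → turn -1·90°
n=4: pose=(6,-8,E); sL=40/17, sR=40/101; mL=40/17, mR=3360/1717; mL+mR=7400/1717 → advance +1; mR−mL=-40/101 → turn -1·90°
n=5: pose=(7,-8,S); sL=5/13, sR=10/29; mL=5/13, mR=15/377; mL+mR=160/377 → advance +1; mR−mL=-10/29 → turn -1·90°

0 40/17 40/101 40/17 3360/1717 4 -8 E
1 2/5 5/17 2/5 9/85 5 -8 S
2 40/157 40/61 40/157 -3840/9577 5 -9 W
3 4/5 20/13 4/5 -48/65 6 -9 N
4 40/17 40/101 40/17 3360/1717 6 -8 E
5 5/13 10/29 5/13 15/377 7 -8 S
final 7 -9 W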